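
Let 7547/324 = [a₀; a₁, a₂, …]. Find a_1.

7547 = 23·324 + 95   →  a_0 = 23
324 = 3·95 + 39   →  a_1 = 3

3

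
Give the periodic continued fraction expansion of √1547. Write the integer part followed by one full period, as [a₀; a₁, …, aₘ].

a₀ = ⌊√1547⌋ = 39.

[39; 3, 78]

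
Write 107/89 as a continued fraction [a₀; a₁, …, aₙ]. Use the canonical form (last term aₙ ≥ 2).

[1; 4, 1, 17]

107 = 1*89 + 18
89 = 4*18 + 17
18 = 1*17 + 1
17 = 17*1 + 0  (stop)
So 107/89 = [1; 4, 1, 17].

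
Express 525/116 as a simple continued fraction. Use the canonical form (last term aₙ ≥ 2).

[4; 1, 1, 9, 6]

525 = 4*116 + 61
116 = 1*61 + 55
61 = 1*55 + 6
55 = 9*6 + 1
6 = 6*1 + 0  (stop)
So 525/116 = [4; 1, 1, 9, 6].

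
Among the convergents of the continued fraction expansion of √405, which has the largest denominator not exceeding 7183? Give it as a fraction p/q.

51841/2576

√405 = [20; 8, 40, …] (period length 2).
Convergents:
  p_0/q_0 = 20/1
  p_1/q_1 = 161/8
  p_2/q_2 = 6460/321
  p_3/q_3 = 51841/2576
  p_4/q_4 = 2080100/103361
q_3 = 2576 ≤ 7183 < 103361 = q_4, so the answer is 51841/2576.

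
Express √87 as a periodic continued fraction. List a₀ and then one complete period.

[9; 3, 18]

a₀ = ⌊√87⌋ = 9.
With m₀=0, d₀=1 and mₖ₊₁ = dₖaₖ − mₖ, dₖ₊₁ = (n − mₖ₊₁²)/dₖ, aₖ₊₁ = ⌊(a₀+mₖ₊₁)/dₖ₊₁⌋:
  k=1: m=9, d=6, a=3
  k=2: m=9, d=1, a=18
d=1 and a=2a₀=18 at k=2, so the next step gives (m, d) = (9, 6) again — its k=1 value — and the period has length 2.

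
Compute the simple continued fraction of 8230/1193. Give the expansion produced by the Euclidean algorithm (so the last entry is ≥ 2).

[6; 1, 8, 1, 6, 8, 2]

8230 = 6·1193 + 1072
1193 = 1·1072 + 121
1072 = 8·121 + 104
121 = 1·104 + 17
104 = 6·17 + 2
17 = 8·2 + 1
2 = 2·1 + 0  (stop)
So 8230/1193 = [6; 1, 8, 1, 6, 8, 2].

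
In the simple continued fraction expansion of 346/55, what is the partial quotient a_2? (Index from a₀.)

346 = 6·55 + 16   →  a_0 = 6
55 = 3·16 + 7   →  a_1 = 3
16 = 2·7 + 2   →  a_2 = 2

2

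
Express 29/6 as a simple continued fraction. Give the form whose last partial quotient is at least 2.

[4; 1, 5]

29 = 4×6 + 5
6 = 1×5 + 1
5 = 5×1 + 0  (stop)
So 29/6 = [4; 1, 5].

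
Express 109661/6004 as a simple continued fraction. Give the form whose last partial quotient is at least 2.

[18; 3, 1, 3, 1, 1, 17, 10]

109661 = 18·6004 + 1589
6004 = 3·1589 + 1237
1589 = 1·1237 + 352
1237 = 3·352 + 181
352 = 1·181 + 171
181 = 1·171 + 10
171 = 17·10 + 1
10 = 10·1 + 0  (stop)
So 109661/6004 = [18; 3, 1, 3, 1, 1, 17, 10].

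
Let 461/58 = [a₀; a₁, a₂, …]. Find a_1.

461 = 7·58 + 55   →  a_0 = 7
58 = 1·55 + 3   →  a_1 = 1

1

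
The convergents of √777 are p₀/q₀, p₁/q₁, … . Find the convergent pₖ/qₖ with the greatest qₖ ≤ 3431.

√777 = [27; 1, 6, 1, 54, …] (period length 4).
Convergents:
  p_0/q_0 = 27/1
  p_1/q_1 = 28/1
  p_2/q_2 = 195/7
  p_3/q_3 = 223/8
  p_4/q_4 = 12237/439
  p_5/q_5 = 12460/447
  p_6/q_6 = 86997/3121
  p_7/q_7 = 99457/3568
q_6 = 3121 ≤ 3431 < 3568 = q_7, so the answer is 86997/3121.

86997/3121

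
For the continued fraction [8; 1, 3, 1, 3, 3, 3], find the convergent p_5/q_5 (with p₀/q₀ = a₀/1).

Using pₖ = aₖpₖ₋₁ + pₖ₋₂, qₖ = aₖqₖ₋₁ + qₖ₋₂ (with p₋₁=1, p₋₂=0, q₋₁=0, q₋₂=1):
  k=0: a=8, p=8, q=1
  k=1: a=1, p=9, q=1
  k=2: a=3, p=35, q=4
  k=3: a=1, p=44, q=5
  k=4: a=3, p=167, q=19
  k=5: a=3, p=545, q=62

545/62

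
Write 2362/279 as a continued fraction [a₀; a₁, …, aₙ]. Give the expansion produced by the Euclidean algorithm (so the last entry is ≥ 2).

2362 = 8×279 + 130
279 = 2×130 + 19
130 = 6×19 + 16
19 = 1×16 + 3
16 = 5×3 + 1
3 = 3×1 + 0  (stop)
So 2362/279 = [8; 2, 6, 1, 5, 3].

[8; 2, 6, 1, 5, 3]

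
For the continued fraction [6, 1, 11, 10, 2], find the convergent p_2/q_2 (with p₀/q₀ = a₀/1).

83/12

Using pₖ = aₖpₖ₋₁ + pₖ₋₂, qₖ = aₖqₖ₋₁ + qₖ₋₂ (with p₋₁=1, p₋₂=0, q₋₁=0, q₋₂=1):
  k=0: a=6, p=6, q=1
  k=1: a=1, p=7, q=1
  k=2: a=11, p=83, q=12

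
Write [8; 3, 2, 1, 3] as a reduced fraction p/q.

307/37

Using pₖ = aₖpₖ₋₁ + pₖ₋₂ and qₖ = aₖqₖ₋₁ + qₖ₋₂:
  k=0: a=8, p=8, q=1
  k=1: a=3, p=25, q=3
  k=2: a=2, p=58, q=7
  k=3: a=1, p=83, q=10
  k=4: a=3, p=307, q=37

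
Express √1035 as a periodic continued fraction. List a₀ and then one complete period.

a₀ = ⌊√1035⌋ = 32.
With m₀=0, d₀=1 and mₖ₊₁ = dₖaₖ − mₖ, dₖ₊₁ = (n − mₖ₊₁²)/dₖ, aₖ₊₁ = ⌊(a₀+mₖ₊₁)/dₖ₊₁⌋:
  k=1: m=32, d=11, a=5
  k=2: m=23, d=46, a=1
  k=3: m=23, d=11, a=5
  k=4: m=32, d=1, a=64
d=1 and a=2a₀=64 at k=4, so the next step gives (m, d) = (32, 11) again — its k=1 value — and the period has length 4.

[32; 5, 1, 5, 64]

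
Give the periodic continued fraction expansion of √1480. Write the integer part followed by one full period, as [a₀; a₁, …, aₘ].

a₀ = ⌊√1480⌋ = 38.
With m₀=0, d₀=1 and mₖ₊₁ = dₖaₖ − mₖ, dₖ₊₁ = (n − mₖ₊₁²)/dₖ, aₖ₊₁ = ⌊(a₀+mₖ₊₁)/dₖ₊₁⌋:
  k=1: m=38, d=36, a=2
  k=2: m=34, d=9, a=8
  k=3: m=38, d=4, a=19
  k=4: m=38, d=9, a=8
  k=5: m=34, d=36, a=2
  k=6: m=38, d=1, a=76
d=1 and a=2a₀=76 at k=6, so the next step gives (m, d) = (38, 36) again — its k=1 value — and the period has length 6.

[38; 2, 8, 19, 8, 2, 76]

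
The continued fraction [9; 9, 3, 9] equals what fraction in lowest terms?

2377/261

Using pₖ = aₖpₖ₋₁ + pₖ₋₂ and qₖ = aₖqₖ₋₁ + qₖ₋₂:
  k=0: a=9, p=9, q=1
  k=1: a=9, p=82, q=9
  k=2: a=3, p=255, q=28
  k=3: a=9, p=2377, q=261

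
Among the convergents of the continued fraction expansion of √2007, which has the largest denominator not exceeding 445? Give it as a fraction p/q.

19891/444

√2007 = [44; 1, 3, 1, 88, …] (period length 4).
Convergents:
  p_0/q_0 = 44/1
  p_1/q_1 = 45/1
  p_2/q_2 = 179/4
  p_3/q_3 = 224/5
  p_4/q_4 = 19891/444
  p_5/q_5 = 20115/449
q_4 = 444 ≤ 445 < 449 = q_5, so the answer is 19891/444.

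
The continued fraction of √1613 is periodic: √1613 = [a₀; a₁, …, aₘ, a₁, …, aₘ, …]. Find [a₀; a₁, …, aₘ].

a₀ = ⌊√1613⌋ = 40.
With m₀=0, d₀=1 and mₖ₊₁ = dₖaₖ − mₖ, dₖ₊₁ = (n − mₖ₊₁²)/dₖ, aₖ₊₁ = ⌊(a₀+mₖ₊₁)/dₖ₊₁⌋:
  k=1: m=40, d=13, a=6
  k=2: m=38, d=13, a=6
  k=3: m=40, d=1, a=80
d=1 and a=2a₀=80 at k=3, so the next step gives (m, d) = (40, 13) again — its k=1 value — and the period has length 3.

[40; 6, 6, 80]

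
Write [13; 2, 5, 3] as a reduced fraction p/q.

471/35

Using pₖ = aₖpₖ₋₁ + pₖ₋₂ and qₖ = aₖqₖ₋₁ + qₖ₋₂:
  k=0: a=13, p=13, q=1
  k=1: a=2, p=27, q=2
  k=2: a=5, p=148, q=11
  k=3: a=3, p=471, q=35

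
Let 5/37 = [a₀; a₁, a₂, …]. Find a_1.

7

5 = 0·37 + 5   →  a_0 = 0
37 = 7·5 + 2   →  a_1 = 7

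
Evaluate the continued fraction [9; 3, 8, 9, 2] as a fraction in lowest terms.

4483/481

Fold from the inside: start with 2/1.
  9 + 1/2 = 19/2
  8 + 2/19 = 154/19
  3 + 19/154 = 481/154
  9 + 154/481 = 4483/481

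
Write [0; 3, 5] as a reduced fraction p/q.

5/16

Fold from the inside: start with 5/1.
  3 + 1/5 = 16/5
  0 + 5/16 = 5/16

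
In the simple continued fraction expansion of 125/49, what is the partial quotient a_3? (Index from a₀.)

4

125 = 2·49 + 27   →  a_0 = 2
49 = 1·27 + 22   →  a_1 = 1
27 = 1·22 + 5   →  a_2 = 1
22 = 4·5 + 2   →  a_3 = 4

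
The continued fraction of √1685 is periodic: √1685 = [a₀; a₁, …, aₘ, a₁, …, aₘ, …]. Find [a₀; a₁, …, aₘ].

[41; 20, 1, 1, 20, 82]

a₀ = ⌊√1685⌋ = 41.
With m₀=0, d₀=1 and mₖ₊₁ = dₖaₖ − mₖ, dₖ₊₁ = (n − mₖ₊₁²)/dₖ, aₖ₊₁ = ⌊(a₀+mₖ₊₁)/dₖ₊₁⌋:
  k=1: m=41, d=4, a=20
  k=2: m=39, d=41, a=1
  k=3: m=2, d=41, a=1
  k=4: m=39, d=4, a=20
  k=5: m=41, d=1, a=82
d=1 and a=2a₀=82 at k=5, so the next step gives (m, d) = (41, 4) again — its k=1 value — and the period has length 5.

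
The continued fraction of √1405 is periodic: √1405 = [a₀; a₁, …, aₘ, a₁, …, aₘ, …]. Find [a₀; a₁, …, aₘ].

[37; 2, 14, 2, 74]

a₀ = ⌊√1405⌋ = 37.
With m₀=0, d₀=1 and mₖ₊₁ = dₖaₖ − mₖ, dₖ₊₁ = (n − mₖ₊₁²)/dₖ, aₖ₊₁ = ⌊(a₀+mₖ₊₁)/dₖ₊₁⌋:
  k=1: m=37, d=36, a=2
  k=2: m=35, d=5, a=14
  k=3: m=35, d=36, a=2
  k=4: m=37, d=1, a=74
d=1 and a=2a₀=74 at k=4, so the next step gives (m, d) = (37, 36) again — its k=1 value — and the period has length 4.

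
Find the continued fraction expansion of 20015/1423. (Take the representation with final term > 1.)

20015 = 14×1423 + 93
1423 = 15×93 + 28
93 = 3×28 + 9
28 = 3×9 + 1
9 = 9×1 + 0  (stop)
So 20015/1423 = [14; 15, 3, 3, 9].

[14; 15, 3, 3, 9]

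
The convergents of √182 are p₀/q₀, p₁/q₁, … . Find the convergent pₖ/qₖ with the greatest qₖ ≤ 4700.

√182 = [13; 2, 26, …] (period length 2).
Convergents:
  p_0/q_0 = 13/1
  p_1/q_1 = 27/2
  p_2/q_2 = 715/53
  p_3/q_3 = 1457/108
  p_4/q_4 = 38597/2861
  p_5/q_5 = 78651/5830
q_4 = 2861 ≤ 4700 < 5830 = q_5, so the answer is 38597/2861.

38597/2861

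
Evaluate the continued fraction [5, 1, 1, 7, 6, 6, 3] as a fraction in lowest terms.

9920/1793

Fold from the inside: start with 3/1.
  6 + 1/3 = 19/3
  6 + 3/19 = 117/19
  7 + 19/117 = 838/117
  1 + 117/838 = 955/838
  1 + 838/955 = 1793/955
  5 + 955/1793 = 9920/1793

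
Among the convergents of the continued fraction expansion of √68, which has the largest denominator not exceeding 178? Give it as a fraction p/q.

√68 = [8; 4, 16, …] (period length 2).
Convergents:
  p_0/q_0 = 8/1
  p_1/q_1 = 33/4
  p_2/q_2 = 536/65
  p_3/q_3 = 2177/264
q_2 = 65 ≤ 178 < 264 = q_3, so the answer is 536/65.

536/65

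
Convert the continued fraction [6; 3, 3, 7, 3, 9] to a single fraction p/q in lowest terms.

13447/2134

Fold from the inside: start with 9/1.
  3 + 1/9 = 28/9
  7 + 9/28 = 205/28
  3 + 28/205 = 643/205
  3 + 205/643 = 2134/643
  6 + 643/2134 = 13447/2134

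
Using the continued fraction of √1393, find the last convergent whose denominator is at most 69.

1157/31

√1393 = [37; 3, 10, 3, 74, …] (period length 4).
Convergents:
  p_0/q_0 = 37/1
  p_1/q_1 = 112/3
  p_2/q_2 = 1157/31
  p_3/q_3 = 3583/96
q_2 = 31 ≤ 69 < 96 = q_3, so the answer is 1157/31.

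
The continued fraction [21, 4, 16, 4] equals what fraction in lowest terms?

Using pₖ = aₖpₖ₋₁ + pₖ₋₂ and qₖ = aₖqₖ₋₁ + qₖ₋₂:
  k=0: a=21, p=21, q=1
  k=1: a=4, p=85, q=4
  k=2: a=16, p=1381, q=65
  k=3: a=4, p=5609, q=264

5609/264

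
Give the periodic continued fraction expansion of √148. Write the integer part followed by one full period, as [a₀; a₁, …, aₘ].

[12; 6, 24]

a₀ = ⌊√148⌋ = 12.
With m₀=0, d₀=1 and mₖ₊₁ = dₖaₖ − mₖ, dₖ₊₁ = (n − mₖ₊₁²)/dₖ, aₖ₊₁ = ⌊(a₀+mₖ₊₁)/dₖ₊₁⌋:
  k=1: m=12, d=4, a=6
  k=2: m=12, d=1, a=24
d=1 and a=2a₀=24 at k=2, so the next step gives (m, d) = (12, 4) again — its k=1 value — and the period has length 2.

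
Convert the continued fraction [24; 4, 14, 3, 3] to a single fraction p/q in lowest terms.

Using pₖ = aₖpₖ₋₁ + pₖ₋₂ and qₖ = aₖqₖ₋₁ + qₖ₋₂:
  k=0: a=24, p=24, q=1
  k=1: a=4, p=97, q=4
  k=2: a=14, p=1382, q=57
  k=3: a=3, p=4243, q=175
  k=4: a=3, p=14111, q=582

14111/582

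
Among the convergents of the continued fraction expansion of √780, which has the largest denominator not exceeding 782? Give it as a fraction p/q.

21477/769

√780 = [27; 1, 12, 1, 54, …] (period length 4).
Convergents:
  p_0/q_0 = 27/1
  p_1/q_1 = 28/1
  p_2/q_2 = 363/13
  p_3/q_3 = 391/14
  p_4/q_4 = 21477/769
  p_5/q_5 = 21868/783
q_4 = 769 ≤ 782 < 783 = q_5, so the answer is 21477/769.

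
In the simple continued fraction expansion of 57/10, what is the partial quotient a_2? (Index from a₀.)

2

57 = 5·10 + 7   →  a_0 = 5
10 = 1·7 + 3   →  a_1 = 1
7 = 2·3 + 1   →  a_2 = 2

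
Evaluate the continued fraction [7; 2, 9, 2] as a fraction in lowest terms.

Using pₖ = aₖpₖ₋₁ + pₖ₋₂ and qₖ = aₖqₖ₋₁ + qₖ₋₂:
  k=0: a=7, p=7, q=1
  k=1: a=2, p=15, q=2
  k=2: a=9, p=142, q=19
  k=3: a=2, p=299, q=40

299/40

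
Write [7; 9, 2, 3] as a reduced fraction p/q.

Fold from the inside: start with 3/1.
  2 + 1/3 = 7/3
  9 + 3/7 = 66/7
  7 + 7/66 = 469/66

469/66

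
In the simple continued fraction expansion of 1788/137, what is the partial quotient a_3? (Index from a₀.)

1

1788 = 13·137 + 7   →  a_0 = 13
137 = 19·7 + 4   →  a_1 = 19
7 = 1·4 + 3   →  a_2 = 1
4 = 1·3 + 1   →  a_3 = 1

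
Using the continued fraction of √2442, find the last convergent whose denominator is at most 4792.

117315/2374

√2442 = [49; 2, 2, 2, 98, …] (period length 4).
Convergents:
  p_0/q_0 = 49/1
  p_1/q_1 = 99/2
  p_2/q_2 = 247/5
  p_3/q_3 = 593/12
  p_4/q_4 = 58361/1181
  p_5/q_5 = 117315/2374
  p_6/q_6 = 292991/5929
q_5 = 2374 ≤ 4792 < 5929 = q_6, so the answer is 117315/2374.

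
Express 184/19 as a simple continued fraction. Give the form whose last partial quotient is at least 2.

[9; 1, 2, 6]

184 = 9×19 + 13
19 = 1×13 + 6
13 = 2×6 + 1
6 = 6×1 + 0  (stop)
So 184/19 = [9; 1, 2, 6].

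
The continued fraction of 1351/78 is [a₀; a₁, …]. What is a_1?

1351 = 17·78 + 25   →  a_0 = 17
78 = 3·25 + 3   →  a_1 = 3

3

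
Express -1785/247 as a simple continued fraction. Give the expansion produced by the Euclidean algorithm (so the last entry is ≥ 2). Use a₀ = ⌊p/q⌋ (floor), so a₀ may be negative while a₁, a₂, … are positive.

-1785 = -8*247 + 191
247 = 1*191 + 56
191 = 3*56 + 23
56 = 2*23 + 10
23 = 2*10 + 3
10 = 3*3 + 1
3 = 3*1 + 0  (stop)
So -1785/247 = [-8; 1, 3, 2, 2, 3, 3].

[-8; 1, 3, 2, 2, 3, 3]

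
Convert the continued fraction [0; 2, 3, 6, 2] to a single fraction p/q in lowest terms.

Fold from the inside: start with 2/1.
  6 + 1/2 = 13/2
  3 + 2/13 = 41/13
  2 + 13/41 = 95/41
  0 + 41/95 = 41/95

41/95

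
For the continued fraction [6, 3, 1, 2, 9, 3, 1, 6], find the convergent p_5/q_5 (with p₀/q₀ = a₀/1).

2007/320

Using pₖ = aₖpₖ₋₁ + pₖ₋₂, qₖ = aₖqₖ₋₁ + qₖ₋₂ (with p₋₁=1, p₋₂=0, q₋₁=0, q₋₂=1):
  k=0: a=6, p=6, q=1
  k=1: a=3, p=19, q=3
  k=2: a=1, p=25, q=4
  k=3: a=2, p=69, q=11
  k=4: a=9, p=646, q=103
  k=5: a=3, p=2007, q=320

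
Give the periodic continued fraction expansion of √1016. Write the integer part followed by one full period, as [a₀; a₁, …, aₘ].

[31; 1, 6, 1, 62]

a₀ = ⌊√1016⌋ = 31.
With m₀=0, d₀=1 and mₖ₊₁ = dₖaₖ − mₖ, dₖ₊₁ = (n − mₖ₊₁²)/dₖ, aₖ₊₁ = ⌊(a₀+mₖ₊₁)/dₖ₊₁⌋:
  k=1: m=31, d=55, a=1
  k=2: m=24, d=8, a=6
  k=3: m=24, d=55, a=1
  k=4: m=31, d=1, a=62
d=1 and a=2a₀=62 at k=4, so the next step gives (m, d) = (31, 55) again — its k=1 value — and the period has length 4.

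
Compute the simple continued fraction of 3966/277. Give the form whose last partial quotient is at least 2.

[14; 3, 6, 1, 3, 3]

3966 = 14·277 + 88
277 = 3·88 + 13
88 = 6·13 + 10
13 = 1·10 + 3
10 = 3·3 + 1
3 = 3·1 + 0  (stop)
So 3966/277 = [14; 3, 6, 1, 3, 3].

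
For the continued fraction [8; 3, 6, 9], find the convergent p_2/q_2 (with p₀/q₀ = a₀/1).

158/19

Using pₖ = aₖpₖ₋₁ + pₖ₋₂, qₖ = aₖqₖ₋₁ + qₖ₋₂ (with p₋₁=1, p₋₂=0, q₋₁=0, q₋₂=1):
  k=0: a=8, p=8, q=1
  k=1: a=3, p=25, q=3
  k=2: a=6, p=158, q=19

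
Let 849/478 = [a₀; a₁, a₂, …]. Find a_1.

849 = 1·478 + 371   →  a_0 = 1
478 = 1·371 + 107   →  a_1 = 1

1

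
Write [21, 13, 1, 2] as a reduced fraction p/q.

Using pₖ = aₖpₖ₋₁ + pₖ₋₂ and qₖ = aₖqₖ₋₁ + qₖ₋₂:
  k=0: a=21, p=21, q=1
  k=1: a=13, p=274, q=13
  k=2: a=1, p=295, q=14
  k=3: a=2, p=864, q=41

864/41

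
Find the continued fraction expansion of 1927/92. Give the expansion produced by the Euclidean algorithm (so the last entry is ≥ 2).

[20; 1, 17, 2, 2]

1927 = 20×92 + 87
92 = 1×87 + 5
87 = 17×5 + 2
5 = 2×2 + 1
2 = 2×1 + 0  (stop)
So 1927/92 = [20; 1, 17, 2, 2].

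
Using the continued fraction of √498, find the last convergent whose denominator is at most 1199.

√498 = [22; 3, 6, 22, 6, 3, 44, …] (period length 6).
Convergents:
  p_0/q_0 = 22/1
  p_1/q_1 = 67/3
  p_2/q_2 = 424/19
  p_3/q_3 = 9395/421
  p_4/q_4 = 56794/2545
q_3 = 421 ≤ 1199 < 2545 = q_4, so the answer is 9395/421.

9395/421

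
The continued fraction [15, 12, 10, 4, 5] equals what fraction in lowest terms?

39230/2601

Using pₖ = aₖpₖ₋₁ + pₖ₋₂ and qₖ = aₖqₖ₋₁ + qₖ₋₂:
  k=0: a=15, p=15, q=1
  k=1: a=12, p=181, q=12
  k=2: a=10, p=1825, q=121
  k=3: a=4, p=7481, q=496
  k=4: a=5, p=39230, q=2601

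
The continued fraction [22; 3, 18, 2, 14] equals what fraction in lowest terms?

36550/1637

Fold from the inside: start with 14/1.
  2 + 1/14 = 29/14
  18 + 14/29 = 536/29
  3 + 29/536 = 1637/536
  22 + 536/1637 = 36550/1637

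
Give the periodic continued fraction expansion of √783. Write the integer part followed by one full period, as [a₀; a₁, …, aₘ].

a₀ = ⌊√783⌋ = 27.
With m₀=0, d₀=1 and mₖ₊₁ = dₖaₖ − mₖ, dₖ₊₁ = (n − mₖ₊₁²)/dₖ, aₖ₊₁ = ⌊(a₀+mₖ₊₁)/dₖ₊₁⌋:
  k=1: m=27, d=54, a=1
  k=2: m=27, d=1, a=54
d=1 and a=2a₀=54 at k=2, so the next step gives (m, d) = (27, 54) again — its k=1 value — and the period has length 2.

[27; 1, 54]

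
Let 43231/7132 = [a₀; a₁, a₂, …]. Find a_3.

15

43231 = 6·7132 + 439   →  a_0 = 6
7132 = 16·439 + 108   →  a_1 = 16
439 = 4·108 + 7   →  a_2 = 4
108 = 15·7 + 3   →  a_3 = 15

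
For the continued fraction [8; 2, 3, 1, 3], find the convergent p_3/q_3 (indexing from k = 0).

Using pₖ = aₖpₖ₋₁ + pₖ₋₂, qₖ = aₖqₖ₋₁ + qₖ₋₂ (with p₋₁=1, p₋₂=0, q₋₁=0, q₋₂=1):
  k=0: a=8, p=8, q=1
  k=1: a=2, p=17, q=2
  k=2: a=3, p=59, q=7
  k=3: a=1, p=76, q=9

76/9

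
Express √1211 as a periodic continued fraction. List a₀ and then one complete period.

[34; 1, 3, 1, 68]

a₀ = ⌊√1211⌋ = 34.
With m₀=0, d₀=1 and mₖ₊₁ = dₖaₖ − mₖ, dₖ₊₁ = (n − mₖ₊₁²)/dₖ, aₖ₊₁ = ⌊(a₀+mₖ₊₁)/dₖ₊₁⌋:
  k=1: m=34, d=55, a=1
  k=2: m=21, d=14, a=3
  k=3: m=21, d=55, a=1
  k=4: m=34, d=1, a=68
d=1 and a=2a₀=68 at k=4, so the next step gives (m, d) = (34, 55) again — its k=1 value — and the period has length 4.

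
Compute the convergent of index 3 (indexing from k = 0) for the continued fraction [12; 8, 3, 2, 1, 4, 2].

703/58

Using pₖ = aₖpₖ₋₁ + pₖ₋₂, qₖ = aₖqₖ₋₁ + qₖ₋₂ (with p₋₁=1, p₋₂=0, q₋₁=0, q₋₂=1):
  k=0: a=12, p=12, q=1
  k=1: a=8, p=97, q=8
  k=2: a=3, p=303, q=25
  k=3: a=2, p=703, q=58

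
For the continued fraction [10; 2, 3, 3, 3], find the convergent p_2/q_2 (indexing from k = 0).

Using pₖ = aₖpₖ₋₁ + pₖ₋₂, qₖ = aₖqₖ₋₁ + qₖ₋₂ (with p₋₁=1, p₋₂=0, q₋₁=0, q₋₂=1):
  k=0: a=10, p=10, q=1
  k=1: a=2, p=21, q=2
  k=2: a=3, p=73, q=7

73/7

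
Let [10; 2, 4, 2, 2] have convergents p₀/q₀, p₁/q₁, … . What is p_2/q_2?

94/9

Using pₖ = aₖpₖ₋₁ + pₖ₋₂, qₖ = aₖqₖ₋₁ + qₖ₋₂ (with p₋₁=1, p₋₂=0, q₋₁=0, q₋₂=1):
  k=0: a=10, p=10, q=1
  k=1: a=2, p=21, q=2
  k=2: a=4, p=94, q=9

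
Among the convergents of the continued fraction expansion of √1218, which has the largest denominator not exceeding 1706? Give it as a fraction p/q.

√1218 = [34; 1, 8, 1, 68, …] (period length 4).
Convergents:
  p_0/q_0 = 34/1
  p_1/q_1 = 35/1
  p_2/q_2 = 314/9
  p_3/q_3 = 349/10
  p_4/q_4 = 24046/689
  p_5/q_5 = 24395/699
  p_6/q_6 = 219206/6281
q_5 = 699 ≤ 1706 < 6281 = q_6, so the answer is 24395/699.

24395/699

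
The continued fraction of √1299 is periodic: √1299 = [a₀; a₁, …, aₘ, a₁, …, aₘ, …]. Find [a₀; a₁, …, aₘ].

a₀ = ⌊√1299⌋ = 36.
With m₀=0, d₀=1 and mₖ₊₁ = dₖaₖ − mₖ, dₖ₊₁ = (n − mₖ₊₁²)/dₖ, aₖ₊₁ = ⌊(a₀+mₖ₊₁)/dₖ₊₁⌋:
  k=1: m=36, d=3, a=24
  k=2: m=36, d=1, a=72
d=1 and a=2a₀=72 at k=2, so the next step gives (m, d) = (36, 3) again — its k=1 value — and the period has length 2.

[36; 24, 72]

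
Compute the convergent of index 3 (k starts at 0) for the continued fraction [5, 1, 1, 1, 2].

17/3

Using pₖ = aₖpₖ₋₁ + pₖ₋₂, qₖ = aₖqₖ₋₁ + qₖ₋₂ (with p₋₁=1, p₋₂=0, q₋₁=0, q₋₂=1):
  k=0: a=5, p=5, q=1
  k=1: a=1, p=6, q=1
  k=2: a=1, p=11, q=2
  k=3: a=1, p=17, q=3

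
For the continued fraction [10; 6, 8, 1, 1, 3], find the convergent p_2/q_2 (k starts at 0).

Using pₖ = aₖpₖ₋₁ + pₖ₋₂, qₖ = aₖqₖ₋₁ + qₖ₋₂ (with p₋₁=1, p₋₂=0, q₋₁=0, q₋₂=1):
  k=0: a=10, p=10, q=1
  k=1: a=6, p=61, q=6
  k=2: a=8, p=498, q=49

498/49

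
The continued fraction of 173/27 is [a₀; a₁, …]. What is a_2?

173 = 6·27 + 11   →  a_0 = 6
27 = 2·11 + 5   →  a_1 = 2
11 = 2·5 + 1   →  a_2 = 2

2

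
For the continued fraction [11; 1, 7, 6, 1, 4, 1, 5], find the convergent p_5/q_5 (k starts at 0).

Using pₖ = aₖpₖ₋₁ + pₖ₋₂, qₖ = aₖqₖ₋₁ + qₖ₋₂ (with p₋₁=1, p₋₂=0, q₋₁=0, q₋₂=1):
  k=0: a=11, p=11, q=1
  k=1: a=1, p=12, q=1
  k=2: a=7, p=95, q=8
  k=3: a=6, p=582, q=49
  k=4: a=1, p=677, q=57
  k=5: a=4, p=3290, q=277

3290/277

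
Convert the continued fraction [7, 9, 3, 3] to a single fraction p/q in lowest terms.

661/93

Using pₖ = aₖpₖ₋₁ + pₖ₋₂ and qₖ = aₖqₖ₋₁ + qₖ₋₂:
  k=0: a=7, p=7, q=1
  k=1: a=9, p=64, q=9
  k=2: a=3, p=199, q=28
  k=3: a=3, p=661, q=93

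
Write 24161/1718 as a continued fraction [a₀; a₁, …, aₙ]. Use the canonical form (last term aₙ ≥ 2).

[14; 15, 1, 3, 5, 5]

24161 = 14·1718 + 109
1718 = 15·109 + 83
109 = 1·83 + 26
83 = 3·26 + 5
26 = 5·5 + 1
5 = 5·1 + 0  (stop)
So 24161/1718 = [14; 15, 1, 3, 5, 5].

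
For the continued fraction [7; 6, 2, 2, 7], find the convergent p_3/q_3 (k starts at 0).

Using pₖ = aₖpₖ₋₁ + pₖ₋₂, qₖ = aₖqₖ₋₁ + qₖ₋₂ (with p₋₁=1, p₋₂=0, q₋₁=0, q₋₂=1):
  k=0: a=7, p=7, q=1
  k=1: a=6, p=43, q=6
  k=2: a=2, p=93, q=13
  k=3: a=2, p=229, q=32

229/32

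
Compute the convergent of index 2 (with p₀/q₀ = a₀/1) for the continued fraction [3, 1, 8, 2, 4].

Using pₖ = aₖpₖ₋₁ + pₖ₋₂, qₖ = aₖqₖ₋₁ + qₖ₋₂ (with p₋₁=1, p₋₂=0, q₋₁=0, q₋₂=1):
  k=0: a=3, p=3, q=1
  k=1: a=1, p=4, q=1
  k=2: a=8, p=35, q=9

35/9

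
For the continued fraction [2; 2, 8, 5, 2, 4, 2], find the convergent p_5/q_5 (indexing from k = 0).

Using pₖ = aₖpₖ₋₁ + pₖ₋₂, qₖ = aₖqₖ₋₁ + qₖ₋₂ (with p₋₁=1, p₋₂=0, q₋₁=0, q₋₂=1):
  k=0: a=2, p=2, q=1
  k=1: a=2, p=5, q=2
  k=2: a=8, p=42, q=17
  k=3: a=5, p=215, q=87
  k=4: a=2, p=472, q=191
  k=5: a=4, p=2103, q=851

2103/851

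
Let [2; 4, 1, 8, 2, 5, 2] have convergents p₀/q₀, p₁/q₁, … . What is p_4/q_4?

Using pₖ = aₖpₖ₋₁ + pₖ₋₂, qₖ = aₖqₖ₋₁ + qₖ₋₂ (with p₋₁=1, p₋₂=0, q₋₁=0, q₋₂=1):
  k=0: a=2, p=2, q=1
  k=1: a=4, p=9, q=4
  k=2: a=1, p=11, q=5
  k=3: a=8, p=97, q=44
  k=4: a=2, p=205, q=93

205/93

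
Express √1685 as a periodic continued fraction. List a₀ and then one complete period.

a₀ = ⌊√1685⌋ = 41.
With m₀=0, d₀=1 and mₖ₊₁ = dₖaₖ − mₖ, dₖ₊₁ = (n − mₖ₊₁²)/dₖ, aₖ₊₁ = ⌊(a₀+mₖ₊₁)/dₖ₊₁⌋:
  k=1: m=41, d=4, a=20
  k=2: m=39, d=41, a=1
  k=3: m=2, d=41, a=1
  k=4: m=39, d=4, a=20
  k=5: m=41, d=1, a=82
d=1 and a=2a₀=82 at k=5, so the next step gives (m, d) = (41, 4) again — its k=1 value — and the period has length 5.

[41; 20, 1, 1, 20, 82]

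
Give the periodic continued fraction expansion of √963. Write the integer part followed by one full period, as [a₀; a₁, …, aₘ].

a₀ = ⌊√963⌋ = 31.
With m₀=0, d₀=1 and mₖ₊₁ = dₖaₖ − mₖ, dₖ₊₁ = (n − mₖ₊₁²)/dₖ, aₖ₊₁ = ⌊(a₀+mₖ₊₁)/dₖ₊₁⌋:
  k=1: m=31, d=2, a=31
  k=2: m=31, d=1, a=62
d=1 and a=2a₀=62 at k=2, so the next step gives (m, d) = (31, 2) again — its k=1 value — and the period has length 2.

[31; 31, 62]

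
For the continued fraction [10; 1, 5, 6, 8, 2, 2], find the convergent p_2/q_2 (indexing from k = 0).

65/6

Using pₖ = aₖpₖ₋₁ + pₖ₋₂, qₖ = aₖqₖ₋₁ + qₖ₋₂ (with p₋₁=1, p₋₂=0, q₋₁=0, q₋₂=1):
  k=0: a=10, p=10, q=1
  k=1: a=1, p=11, q=1
  k=2: a=5, p=65, q=6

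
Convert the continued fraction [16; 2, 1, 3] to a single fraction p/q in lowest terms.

180/11

Fold from the inside: start with 3/1.
  1 + 1/3 = 4/3
  2 + 3/4 = 11/4
  16 + 4/11 = 180/11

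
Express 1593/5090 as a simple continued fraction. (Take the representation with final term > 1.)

[0; 3, 5, 8, 5, 2, 3]

1593 = 0*5090 + 1593
5090 = 3*1593 + 311
1593 = 5*311 + 38
311 = 8*38 + 7
38 = 5*7 + 3
7 = 2*3 + 1
3 = 3*1 + 0  (stop)
So 1593/5090 = [0; 3, 5, 8, 5, 2, 3].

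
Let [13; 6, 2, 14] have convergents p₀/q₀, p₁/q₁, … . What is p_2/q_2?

171/13

Using pₖ = aₖpₖ₋₁ + pₖ₋₂, qₖ = aₖqₖ₋₁ + qₖ₋₂ (with p₋₁=1, p₋₂=0, q₋₁=0, q₋₂=1):
  k=0: a=13, p=13, q=1
  k=1: a=6, p=79, q=6
  k=2: a=2, p=171, q=13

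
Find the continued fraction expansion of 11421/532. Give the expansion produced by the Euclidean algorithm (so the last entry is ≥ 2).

11421 = 21*532 + 249
532 = 2*249 + 34
249 = 7*34 + 11
34 = 3*11 + 1
11 = 11*1 + 0  (stop)
So 11421/532 = [21; 2, 7, 3, 11].

[21; 2, 7, 3, 11]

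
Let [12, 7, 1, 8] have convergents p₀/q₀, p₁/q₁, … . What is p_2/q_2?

Using pₖ = aₖpₖ₋₁ + pₖ₋₂, qₖ = aₖqₖ₋₁ + qₖ₋₂ (with p₋₁=1, p₋₂=0, q₋₁=0, q₋₂=1):
  k=0: a=12, p=12, q=1
  k=1: a=7, p=85, q=7
  k=2: a=1, p=97, q=8

97/8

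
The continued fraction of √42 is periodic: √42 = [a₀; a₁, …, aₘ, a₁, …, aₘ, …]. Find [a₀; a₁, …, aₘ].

[6; 2, 12]

a₀ = ⌊√42⌋ = 6.
With m₀=0, d₀=1 and mₖ₊₁ = dₖaₖ − mₖ, dₖ₊₁ = (n − mₖ₊₁²)/dₖ, aₖ₊₁ = ⌊(a₀+mₖ₊₁)/dₖ₊₁⌋:
  k=1: m=6, d=6, a=2
  k=2: m=6, d=1, a=12
d=1 and a=2a₀=12 at k=2, so the next step gives (m, d) = (6, 6) again — its k=1 value — and the period has length 2.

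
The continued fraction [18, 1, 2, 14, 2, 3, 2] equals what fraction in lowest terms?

Using pₖ = aₖpₖ₋₁ + pₖ₋₂ and qₖ = aₖqₖ₋₁ + qₖ₋₂:
  k=0: a=18, p=18, q=1
  k=1: a=1, p=19, q=1
  k=2: a=2, p=56, q=3
  k=3: a=14, p=803, q=43
  k=4: a=2, p=1662, q=89
  k=5: a=3, p=5789, q=310
  k=6: a=2, p=13240, q=709

13240/709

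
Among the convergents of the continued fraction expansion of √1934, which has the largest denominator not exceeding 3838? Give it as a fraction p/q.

168301/3827

√1934 = [43; 1, 42, 1, 86, …] (period length 4).
Convergents:
  p_0/q_0 = 43/1
  p_1/q_1 = 44/1
  p_2/q_2 = 1891/43
  p_3/q_3 = 1935/44
  p_4/q_4 = 168301/3827
  p_5/q_5 = 170236/3871
q_4 = 3827 ≤ 3838 < 3871 = q_5, so the answer is 168301/3827.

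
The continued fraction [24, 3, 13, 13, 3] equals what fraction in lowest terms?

Using pₖ = aₖpₖ₋₁ + pₖ₋₂ and qₖ = aₖqₖ₋₁ + qₖ₋₂:
  k=0: a=24, p=24, q=1
  k=1: a=3, p=73, q=3
  k=2: a=13, p=973, q=40
  k=3: a=13, p=12722, q=523
  k=4: a=3, p=39139, q=1609

39139/1609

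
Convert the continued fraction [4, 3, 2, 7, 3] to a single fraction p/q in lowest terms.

Fold from the inside: start with 3/1.
  7 + 1/3 = 22/3
  2 + 3/22 = 47/22
  3 + 22/47 = 163/47
  4 + 47/163 = 699/163

699/163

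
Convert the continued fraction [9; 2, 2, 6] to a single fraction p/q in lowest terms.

Using pₖ = aₖpₖ₋₁ + pₖ₋₂ and qₖ = aₖqₖ₋₁ + qₖ₋₂:
  k=0: a=9, p=9, q=1
  k=1: a=2, p=19, q=2
  k=2: a=2, p=47, q=5
  k=3: a=6, p=301, q=32

301/32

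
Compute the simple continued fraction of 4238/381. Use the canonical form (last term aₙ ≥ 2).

[11; 8, 9, 2, 2]

4238 = 11·381 + 47
381 = 8·47 + 5
47 = 9·5 + 2
5 = 2·2 + 1
2 = 2·1 + 0  (stop)
So 4238/381 = [11; 8, 9, 2, 2].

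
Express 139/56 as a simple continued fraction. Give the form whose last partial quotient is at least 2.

[2; 2, 13, 2]

139 = 2·56 + 27
56 = 2·27 + 2
27 = 13·2 + 1
2 = 2·1 + 0  (stop)
So 139/56 = [2; 2, 13, 2].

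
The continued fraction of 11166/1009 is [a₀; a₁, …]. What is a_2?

16

11166 = 11·1009 + 67   →  a_0 = 11
1009 = 15·67 + 4   →  a_1 = 15
67 = 16·4 + 3   →  a_2 = 16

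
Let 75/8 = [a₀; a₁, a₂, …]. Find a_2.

1

75 = 9·8 + 3   →  a_0 = 9
8 = 2·3 + 2   →  a_1 = 2
3 = 1·2 + 1   →  a_2 = 1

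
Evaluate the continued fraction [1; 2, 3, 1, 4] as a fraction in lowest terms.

62/43

Using pₖ = aₖpₖ₋₁ + pₖ₋₂ and qₖ = aₖqₖ₋₁ + qₖ₋₂:
  k=0: a=1, p=1, q=1
  k=1: a=2, p=3, q=2
  k=2: a=3, p=10, q=7
  k=3: a=1, p=13, q=9
  k=4: a=4, p=62, q=43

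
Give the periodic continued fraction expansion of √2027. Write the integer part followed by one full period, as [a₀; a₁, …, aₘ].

[45; 45, 90]

a₀ = ⌊√2027⌋ = 45.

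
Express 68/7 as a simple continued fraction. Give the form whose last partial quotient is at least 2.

[9; 1, 2, 2]

68 = 9*7 + 5
7 = 1*5 + 2
5 = 2*2 + 1
2 = 2*1 + 0  (stop)
So 68/7 = [9; 1, 2, 2].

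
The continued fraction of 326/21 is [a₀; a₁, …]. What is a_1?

1

326 = 15·21 + 11   →  a_0 = 15
21 = 1·11 + 10   →  a_1 = 1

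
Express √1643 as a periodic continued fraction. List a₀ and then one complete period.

a₀ = ⌊√1643⌋ = 40.
With m₀=0, d₀=1 and mₖ₊₁ = dₖaₖ − mₖ, dₖ₊₁ = (n − mₖ₊₁²)/dₖ, aₖ₊₁ = ⌊(a₀+mₖ₊₁)/dₖ₊₁⌋:
  k=1: m=40, d=43, a=1
  k=2: m=3, d=38, a=1
  k=3: m=35, d=11, a=6
  k=4: m=31, d=62, a=1
  k=5: m=31, d=11, a=6
  k=6: m=35, d=38, a=1
  k=7: m=3, d=43, a=1
  k=8: m=40, d=1, a=80
d=1 and a=2a₀=80 at k=8, so the next step gives (m, d) = (40, 43) again — its k=1 value — and the period has length 8.

[40; 1, 1, 6, 1, 6, 1, 1, 80]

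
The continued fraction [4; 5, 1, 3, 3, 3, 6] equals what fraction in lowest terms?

Fold from the inside: start with 6/1.
  3 + 1/6 = 19/6
  3 + 6/19 = 63/19
  3 + 19/63 = 208/63
  1 + 63/208 = 271/208
  5 + 208/271 = 1563/271
  4 + 271/1563 = 6523/1563

6523/1563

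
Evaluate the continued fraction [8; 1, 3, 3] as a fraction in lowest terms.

Using pₖ = aₖpₖ₋₁ + pₖ₋₂ and qₖ = aₖqₖ₋₁ + qₖ₋₂:
  k=0: a=8, p=8, q=1
  k=1: a=1, p=9, q=1
  k=2: a=3, p=35, q=4
  k=3: a=3, p=114, q=13

114/13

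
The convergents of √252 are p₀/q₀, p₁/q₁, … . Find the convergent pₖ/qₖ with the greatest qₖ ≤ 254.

√252 = [15; 1, 6, 1, 30, …] (period length 4).
Convergents:
  p_0/q_0 = 15/1
  p_1/q_1 = 16/1
  p_2/q_2 = 111/7
  p_3/q_3 = 127/8
  p_4/q_4 = 3921/247
  p_5/q_5 = 4048/255
q_4 = 247 ≤ 254 < 255 = q_5, so the answer is 3921/247.

3921/247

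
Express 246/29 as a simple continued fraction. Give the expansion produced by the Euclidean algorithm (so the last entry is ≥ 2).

[8; 2, 14]

246 = 8·29 + 14
29 = 2·14 + 1
14 = 14·1 + 0  (stop)
So 246/29 = [8; 2, 14].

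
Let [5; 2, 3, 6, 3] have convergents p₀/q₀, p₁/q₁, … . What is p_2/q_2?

38/7

Using pₖ = aₖpₖ₋₁ + pₖ₋₂, qₖ = aₖqₖ₋₁ + qₖ₋₂ (with p₋₁=1, p₋₂=0, q₋₁=0, q₋₂=1):
  k=0: a=5, p=5, q=1
  k=1: a=2, p=11, q=2
  k=2: a=3, p=38, q=7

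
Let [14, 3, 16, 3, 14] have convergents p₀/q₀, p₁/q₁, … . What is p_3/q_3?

2149/150

Using pₖ = aₖpₖ₋₁ + pₖ₋₂, qₖ = aₖqₖ₋₁ + qₖ₋₂ (with p₋₁=1, p₋₂=0, q₋₁=0, q₋₂=1):
  k=0: a=14, p=14, q=1
  k=1: a=3, p=43, q=3
  k=2: a=16, p=702, q=49
  k=3: a=3, p=2149, q=150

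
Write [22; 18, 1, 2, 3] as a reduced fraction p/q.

Using pₖ = aₖpₖ₋₁ + pₖ₋₂ and qₖ = aₖqₖ₋₁ + qₖ₋₂:
  k=0: a=22, p=22, q=1
  k=1: a=18, p=397, q=18
  k=2: a=1, p=419, q=19
  k=3: a=2, p=1235, q=56
  k=4: a=3, p=4124, q=187

4124/187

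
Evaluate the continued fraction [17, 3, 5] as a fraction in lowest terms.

277/16

Using pₖ = aₖpₖ₋₁ + pₖ₋₂ and qₖ = aₖqₖ₋₁ + qₖ₋₂:
  k=0: a=17, p=17, q=1
  k=1: a=3, p=52, q=3
  k=2: a=5, p=277, q=16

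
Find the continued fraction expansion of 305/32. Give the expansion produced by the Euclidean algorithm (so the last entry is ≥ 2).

[9; 1, 1, 7, 2]

305 = 9*32 + 17
32 = 1*17 + 15
17 = 1*15 + 2
15 = 7*2 + 1
2 = 2*1 + 0  (stop)
So 305/32 = [9; 1, 1, 7, 2].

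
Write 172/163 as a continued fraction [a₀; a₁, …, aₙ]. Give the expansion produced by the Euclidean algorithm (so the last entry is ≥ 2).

[1; 18, 9]

172 = 1*163 + 9
163 = 18*9 + 1
9 = 9*1 + 0  (stop)
So 172/163 = [1; 18, 9].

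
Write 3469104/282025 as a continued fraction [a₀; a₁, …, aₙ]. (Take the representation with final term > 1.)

[12; 3, 3, 14, 19, 12, 1, 7]

3469104 = 12*282025 + 84804
282025 = 3*84804 + 27613
84804 = 3*27613 + 1965
27613 = 14*1965 + 103
1965 = 19*103 + 8
103 = 12*8 + 7
8 = 1*7 + 1
7 = 7*1 + 0  (stop)
So 3469104/282025 = [12; 3, 3, 14, 19, 12, 1, 7].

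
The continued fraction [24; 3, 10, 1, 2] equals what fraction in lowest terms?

Using pₖ = aₖpₖ₋₁ + pₖ₋₂ and qₖ = aₖqₖ₋₁ + qₖ₋₂:
  k=0: a=24, p=24, q=1
  k=1: a=3, p=73, q=3
  k=2: a=10, p=754, q=31
  k=3: a=1, p=827, q=34
  k=4: a=2, p=2408, q=99

2408/99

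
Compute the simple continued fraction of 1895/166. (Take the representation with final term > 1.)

1895 = 11×166 + 69
166 = 2×69 + 28
69 = 2×28 + 13
28 = 2×13 + 2
13 = 6×2 + 1
2 = 2×1 + 0  (stop)
So 1895/166 = [11; 2, 2, 2, 6, 2].

[11; 2, 2, 2, 6, 2]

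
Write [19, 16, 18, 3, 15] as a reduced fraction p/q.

Using pₖ = aₖpₖ₋₁ + pₖ₋₂ and qₖ = aₖqₖ₋₁ + qₖ₋₂:
  k=0: a=19, p=19, q=1
  k=1: a=16, p=305, q=16
  k=2: a=18, p=5509, q=289
  k=3: a=3, p=16832, q=883
  k=4: a=15, p=257989, q=13534

257989/13534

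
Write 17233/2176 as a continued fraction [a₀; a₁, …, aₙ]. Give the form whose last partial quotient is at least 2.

17233 = 7*2176 + 2001
2176 = 1*2001 + 175
2001 = 11*175 + 76
175 = 2*76 + 23
76 = 3*23 + 7
23 = 3*7 + 2
7 = 3*2 + 1
2 = 2*1 + 0  (stop)
So 17233/2176 = [7; 1, 11, 2, 3, 3, 3, 2].

[7; 1, 11, 2, 3, 3, 3, 2]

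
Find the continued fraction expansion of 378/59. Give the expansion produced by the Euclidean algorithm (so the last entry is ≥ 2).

[6; 2, 2, 5, 2]

378 = 6*59 + 24
59 = 2*24 + 11
24 = 2*11 + 2
11 = 5*2 + 1
2 = 2*1 + 0  (stop)
So 378/59 = [6; 2, 2, 5, 2].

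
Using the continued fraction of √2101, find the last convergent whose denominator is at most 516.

13751/300

√2101 = [45; 1, 5, 8, 5, 1, 90, …] (period length 6).
Convergents:
  p_0/q_0 = 45/1
  p_1/q_1 = 46/1
  p_2/q_2 = 275/6
  p_3/q_3 = 2246/49
  p_4/q_4 = 11505/251
  p_5/q_5 = 13751/300
  p_6/q_6 = 1249095/27251
q_5 = 300 ≤ 516 < 27251 = q_6, so the answer is 13751/300.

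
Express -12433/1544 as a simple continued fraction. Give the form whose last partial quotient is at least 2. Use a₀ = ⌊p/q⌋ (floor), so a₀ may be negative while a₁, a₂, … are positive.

-12433 = -9×1544 + 1463
1544 = 1×1463 + 81
1463 = 18×81 + 5
81 = 16×5 + 1
5 = 5×1 + 0  (stop)
So -12433/1544 = [-9; 1, 18, 16, 5].

[-9; 1, 18, 16, 5]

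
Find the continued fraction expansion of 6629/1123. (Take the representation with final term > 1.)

6629 = 5·1123 + 1014
1123 = 1·1014 + 109
1014 = 9·109 + 33
109 = 3·33 + 10
33 = 3·10 + 3
10 = 3·3 + 1
3 = 3·1 + 0  (stop)
So 6629/1123 = [5; 1, 9, 3, 3, 3, 3].

[5; 1, 9, 3, 3, 3, 3]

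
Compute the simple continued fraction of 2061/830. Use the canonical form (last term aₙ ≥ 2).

[2; 2, 14, 3, 9]

2061 = 2*830 + 401
830 = 2*401 + 28
401 = 14*28 + 9
28 = 3*9 + 1
9 = 9*1 + 0  (stop)
So 2061/830 = [2; 2, 14, 3, 9].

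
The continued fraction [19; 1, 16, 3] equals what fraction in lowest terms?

Using pₖ = aₖpₖ₋₁ + pₖ₋₂ and qₖ = aₖqₖ₋₁ + qₖ₋₂:
  k=0: a=19, p=19, q=1
  k=1: a=1, p=20, q=1
  k=2: a=16, p=339, q=17
  k=3: a=3, p=1037, q=52

1037/52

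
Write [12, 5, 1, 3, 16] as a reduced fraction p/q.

4553/374

Using pₖ = aₖpₖ₋₁ + pₖ₋₂ and qₖ = aₖqₖ₋₁ + qₖ₋₂:
  k=0: a=12, p=12, q=1
  k=1: a=5, p=61, q=5
  k=2: a=1, p=73, q=6
  k=3: a=3, p=280, q=23
  k=4: a=16, p=4553, q=374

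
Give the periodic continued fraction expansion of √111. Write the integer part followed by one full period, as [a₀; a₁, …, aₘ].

a₀ = ⌊√111⌋ = 10.
With m₀=0, d₀=1 and mₖ₊₁ = dₖaₖ − mₖ, dₖ₊₁ = (n − mₖ₊₁²)/dₖ, aₖ₊₁ = ⌊(a₀+mₖ₊₁)/dₖ₊₁⌋:
  k=1: m=10, d=11, a=1
  k=2: m=1, d=10, a=1
  k=3: m=9, d=3, a=6
  k=4: m=9, d=10, a=1
  k=5: m=1, d=11, a=1
  k=6: m=10, d=1, a=20
d=1 and a=2a₀=20 at k=6, so the next step gives (m, d) = (10, 11) again — its k=1 value — and the period has length 6.

[10; 1, 1, 6, 1, 1, 20]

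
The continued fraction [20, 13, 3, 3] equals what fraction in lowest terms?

Using pₖ = aₖpₖ₋₁ + pₖ₋₂ and qₖ = aₖqₖ₋₁ + qₖ₋₂:
  k=0: a=20, p=20, q=1
  k=1: a=13, p=261, q=13
  k=2: a=3, p=803, q=40
  k=3: a=3, p=2670, q=133

2670/133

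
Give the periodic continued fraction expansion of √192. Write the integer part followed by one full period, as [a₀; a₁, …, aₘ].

[13; 1, 5, 1, 26]

a₀ = ⌊√192⌋ = 13.
With m₀=0, d₀=1 and mₖ₊₁ = dₖaₖ − mₖ, dₖ₊₁ = (n − mₖ₊₁²)/dₖ, aₖ₊₁ = ⌊(a₀+mₖ₊₁)/dₖ₊₁⌋:
  k=1: m=13, d=23, a=1
  k=2: m=10, d=4, a=5
  k=3: m=10, d=23, a=1
  k=4: m=13, d=1, a=26
d=1 and a=2a₀=26 at k=4, so the next step gives (m, d) = (13, 23) again — its k=1 value — and the period has length 4.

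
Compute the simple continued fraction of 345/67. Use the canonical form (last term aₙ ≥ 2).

[5; 6, 1, 2, 3]

345 = 5·67 + 10
67 = 6·10 + 7
10 = 1·7 + 3
7 = 2·3 + 1
3 = 3·1 + 0  (stop)
So 345/67 = [5; 6, 1, 2, 3].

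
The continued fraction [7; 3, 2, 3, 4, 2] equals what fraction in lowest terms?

Using pₖ = aₖpₖ₋₁ + pₖ₋₂ and qₖ = aₖqₖ₋₁ + qₖ₋₂:
  k=0: a=7, p=7, q=1
  k=1: a=3, p=22, q=3
  k=2: a=2, p=51, q=7
  k=3: a=3, p=175, q=24
  k=4: a=4, p=751, q=103
  k=5: a=2, p=1677, q=230

1677/230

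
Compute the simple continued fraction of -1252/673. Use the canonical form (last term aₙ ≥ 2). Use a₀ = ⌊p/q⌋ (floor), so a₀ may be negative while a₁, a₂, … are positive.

[-2; 7, 6, 3, 1, 3]

-1252 = -2*673 + 94
673 = 7*94 + 15
94 = 6*15 + 4
15 = 3*4 + 3
4 = 1*3 + 1
3 = 3*1 + 0  (stop)
So -1252/673 = [-2; 7, 6, 3, 1, 3].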